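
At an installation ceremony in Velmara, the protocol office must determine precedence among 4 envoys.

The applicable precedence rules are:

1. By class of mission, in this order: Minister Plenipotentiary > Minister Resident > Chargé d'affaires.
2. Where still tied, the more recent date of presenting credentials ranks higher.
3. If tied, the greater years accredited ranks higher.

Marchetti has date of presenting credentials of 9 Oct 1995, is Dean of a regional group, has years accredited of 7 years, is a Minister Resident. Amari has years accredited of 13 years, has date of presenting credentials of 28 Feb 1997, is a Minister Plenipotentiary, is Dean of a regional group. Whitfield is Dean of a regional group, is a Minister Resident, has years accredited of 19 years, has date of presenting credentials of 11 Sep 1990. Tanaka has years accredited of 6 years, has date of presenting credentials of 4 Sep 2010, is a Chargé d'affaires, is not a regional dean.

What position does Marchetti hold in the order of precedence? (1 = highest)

2

By class of mission: Amari (Minister Plenipotentiary); then Marchetti and Whitfield (Minister Resident); then Tanaka (Chargé d'affaires).
Among Marchetti and Whitfield, by date of presenting credentials (later first): Marchetti (9 Oct 1995) before Whitfield (11 Sep 1990).
Order: Amari, Marchetti, Whitfield, Tanaka. So position 2.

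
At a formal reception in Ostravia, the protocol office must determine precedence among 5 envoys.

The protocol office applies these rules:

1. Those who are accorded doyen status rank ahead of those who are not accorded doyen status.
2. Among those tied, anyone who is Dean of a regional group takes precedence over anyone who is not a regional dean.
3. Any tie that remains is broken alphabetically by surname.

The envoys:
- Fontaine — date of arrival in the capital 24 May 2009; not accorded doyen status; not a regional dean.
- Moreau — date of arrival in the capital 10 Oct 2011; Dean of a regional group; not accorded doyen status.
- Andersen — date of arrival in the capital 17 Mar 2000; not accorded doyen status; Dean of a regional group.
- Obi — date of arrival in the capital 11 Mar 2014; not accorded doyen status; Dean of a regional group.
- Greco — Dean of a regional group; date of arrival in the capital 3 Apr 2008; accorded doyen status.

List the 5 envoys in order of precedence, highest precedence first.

Greco, Andersen, Moreau, Obi, Fontaine

By the first rule: Greco (accorded doyen status); then Andersen, Moreau, Obi and Fontaine (each not accorded doyen status).
Among Andersen, Moreau, Obi and Fontaine, Dean of a regional group before not a regional dean: Andersen, Moreau and Obi (Dean of a regional group) before Fontaine (not a regional dean).
Among Andersen, Moreau and Obi, alphabetically by surname: Andersen before Moreau before Obi.
Full order: Greco, Andersen, Moreau, Obi, Fontaine.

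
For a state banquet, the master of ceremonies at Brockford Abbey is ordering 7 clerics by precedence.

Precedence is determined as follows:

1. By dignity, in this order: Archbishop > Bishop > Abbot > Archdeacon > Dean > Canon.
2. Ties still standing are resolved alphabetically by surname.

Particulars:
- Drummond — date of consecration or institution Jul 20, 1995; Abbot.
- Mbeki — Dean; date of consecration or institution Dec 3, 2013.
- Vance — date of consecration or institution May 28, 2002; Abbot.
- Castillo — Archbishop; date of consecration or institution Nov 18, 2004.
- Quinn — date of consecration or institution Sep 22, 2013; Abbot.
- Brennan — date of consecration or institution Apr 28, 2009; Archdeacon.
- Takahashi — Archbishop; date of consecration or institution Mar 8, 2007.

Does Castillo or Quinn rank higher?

By dignity: Castillo and Takahashi (Archbishop); then Drummond, Quinn and Vance (Abbot); then Brennan (Archdeacon); then Mbeki (Dean).
Among Castillo and Takahashi, alphabetically by surname: Castillo before Takahashi.
Among Drummond, Quinn and Vance, alphabetically by surname: Drummond before Quinn before Vance.
So Castillo takes precedence.

Castillo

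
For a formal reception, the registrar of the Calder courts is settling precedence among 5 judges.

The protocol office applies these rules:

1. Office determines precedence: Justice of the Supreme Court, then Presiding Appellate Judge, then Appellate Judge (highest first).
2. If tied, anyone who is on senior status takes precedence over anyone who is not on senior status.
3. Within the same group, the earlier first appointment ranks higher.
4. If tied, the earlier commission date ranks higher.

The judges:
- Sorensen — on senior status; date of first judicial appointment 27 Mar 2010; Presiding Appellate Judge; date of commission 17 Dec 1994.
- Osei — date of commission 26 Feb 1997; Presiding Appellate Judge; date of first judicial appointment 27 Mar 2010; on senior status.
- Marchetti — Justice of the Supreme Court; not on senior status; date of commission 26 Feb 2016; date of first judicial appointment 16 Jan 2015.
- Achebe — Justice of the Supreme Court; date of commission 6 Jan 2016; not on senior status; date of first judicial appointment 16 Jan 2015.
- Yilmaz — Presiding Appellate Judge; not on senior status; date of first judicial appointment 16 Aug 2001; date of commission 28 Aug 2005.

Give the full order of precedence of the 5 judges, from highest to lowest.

By office: Achebe and Marchetti (Justice of the Supreme Court); then Sorensen, Osei and Yilmaz (Presiding Appellate Judge).
Achebe and Marchetti are each not on senior status, so the next rule applies.
Achebe and Marchetti both have date of first judicial appointment 16 Jan 2015, so the next rule applies.
Among Achebe and Marchetti, by date of commission (earlier first): Achebe (6 Jan 2016) before Marchetti (26 Feb 2016).
Among Sorensen, Osei and Yilmaz, on senior status before not on senior status: Sorensen and Osei (on senior status) before Yilmaz (not on senior status).
Sorensen and Osei both have date of first judicial appointment 27 Mar 2010, so the next rule applies.
Among Sorensen and Osei, by date of commission (earlier first): Sorensen (17 Dec 1994) before Osei (26 Feb 1997).
Full order: Achebe, Marchetti, Sorensen, Osei, Yilmaz.

Achebe, Marchetti, Sorensen, Osei, Yilmaz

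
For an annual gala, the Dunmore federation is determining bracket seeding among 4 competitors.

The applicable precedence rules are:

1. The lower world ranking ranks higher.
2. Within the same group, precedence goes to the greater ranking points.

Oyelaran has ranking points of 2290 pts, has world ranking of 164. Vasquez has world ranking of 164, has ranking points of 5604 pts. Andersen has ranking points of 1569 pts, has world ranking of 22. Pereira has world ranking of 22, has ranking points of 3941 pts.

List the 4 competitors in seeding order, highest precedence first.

By world ranking (lower first): Pereira and Andersen (both 22); then Vasquez and Oyelaran (both 164).
Among Pereira and Andersen, by ranking points (higher first): Pereira (3941 pts) before Andersen (1569 pts).
Among Vasquez and Oyelaran, by ranking points (higher first): Vasquez (5604 pts) before Oyelaran (2290 pts).
Full order: Pereira, Andersen, Vasquez, Oyelaran.

Pereira, Andersen, Vasquez, Oyelaran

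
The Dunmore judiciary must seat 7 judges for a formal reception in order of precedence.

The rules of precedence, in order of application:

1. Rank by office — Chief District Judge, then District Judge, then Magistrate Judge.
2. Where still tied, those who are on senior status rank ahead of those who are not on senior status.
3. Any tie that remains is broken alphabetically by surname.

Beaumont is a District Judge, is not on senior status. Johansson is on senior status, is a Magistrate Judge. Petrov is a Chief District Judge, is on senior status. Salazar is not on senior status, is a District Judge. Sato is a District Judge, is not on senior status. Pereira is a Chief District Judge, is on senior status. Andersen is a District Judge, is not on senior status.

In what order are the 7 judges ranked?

Pereira, Petrov, Andersen, Beaumont, Salazar, Sato, Johansson

By office: Pereira and Petrov (Chief District Judge); then Andersen, Beaumont, Salazar and Sato (District Judge); then Johansson (Magistrate Judge).
Pereira and Petrov are each on senior status, so the next rule applies.
Among Pereira and Petrov, alphabetically by surname: Pereira before Petrov.
Andersen, Beaumont, Salazar and Sato are each not on senior status, so the next rule applies.
Among Andersen, Beaumont, Salazar and Sato, alphabetically by surname: Andersen before Beaumont before Salazar before Sato.
Full order: Pereira, Petrov, Andersen, Beaumont, Salazar, Sato, Johansson.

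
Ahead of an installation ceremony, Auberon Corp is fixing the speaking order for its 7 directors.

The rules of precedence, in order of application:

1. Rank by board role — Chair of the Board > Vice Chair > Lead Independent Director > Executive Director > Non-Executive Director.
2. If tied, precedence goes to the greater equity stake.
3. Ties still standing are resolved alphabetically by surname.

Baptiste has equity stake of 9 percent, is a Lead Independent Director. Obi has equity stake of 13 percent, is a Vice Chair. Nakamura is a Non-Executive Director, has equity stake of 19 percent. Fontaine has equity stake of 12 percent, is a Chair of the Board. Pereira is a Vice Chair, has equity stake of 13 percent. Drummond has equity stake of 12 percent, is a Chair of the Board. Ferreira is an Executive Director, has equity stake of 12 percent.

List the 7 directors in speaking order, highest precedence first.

Drummond, Fontaine, Obi, Pereira, Baptiste, Ferreira, Nakamura

By board role: Drummond and Fontaine (Chair of the Board); then Obi and Pereira (Vice Chair); then Baptiste (Lead Independent Director); then Ferreira (Executive Director); then Nakamura (Non-Executive Director).
Drummond and Fontaine both have equity stake 12 percent, so the next rule applies.
Among Drummond and Fontaine, alphabetically by surname: Drummond before Fontaine.
Obi and Pereira both have equity stake 13 percent, so the next rule applies.
Among Obi and Pereira, alphabetically by surname: Obi before Pereira.
Full order: Drummond, Fontaine, Obi, Pereira, Baptiste, Ferreira, Nakamura.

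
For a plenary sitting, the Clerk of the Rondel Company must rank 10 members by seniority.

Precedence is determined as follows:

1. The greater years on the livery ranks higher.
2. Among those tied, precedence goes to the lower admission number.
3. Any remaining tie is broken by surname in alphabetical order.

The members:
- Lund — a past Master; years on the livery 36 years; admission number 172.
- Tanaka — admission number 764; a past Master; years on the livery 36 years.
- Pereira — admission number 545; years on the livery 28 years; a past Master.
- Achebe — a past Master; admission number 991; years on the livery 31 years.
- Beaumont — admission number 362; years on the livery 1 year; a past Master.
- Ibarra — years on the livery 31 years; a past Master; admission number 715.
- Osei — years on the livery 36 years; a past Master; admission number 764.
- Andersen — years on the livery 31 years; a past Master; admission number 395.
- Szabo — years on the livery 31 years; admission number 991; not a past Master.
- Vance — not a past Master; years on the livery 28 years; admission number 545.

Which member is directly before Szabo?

Achebe

By years on the livery (higher first): Lund, Osei and Tanaka (each 36 years); then Andersen, Ibarra, Achebe and Szabo (each 31 years); then Pereira and Vance (both 28 years); then Beaumont (1 year).
Among Lund, Osei and Tanaka, by admission number (lower first): Lund (172) before Osei and Tanaka (764).
Among Osei and Tanaka, alphabetically by surname: Osei before Tanaka.
Among Andersen, Ibarra, Achebe and Szabo, by admission number (lower first): Andersen (395) before Ibarra (715) before Achebe and Szabo (991).
Among Achebe and Szabo, alphabetically by surname: Achebe before Szabo.
Pereira and Vance both have admission number 545, so the next rule applies.
Among Pereira and Vance, alphabetically by surname: Pereira before Vance.
Order: Lund, Osei, Tanaka, Andersen, Ibarra, Achebe, Szabo, Pereira, Vance, Beaumont.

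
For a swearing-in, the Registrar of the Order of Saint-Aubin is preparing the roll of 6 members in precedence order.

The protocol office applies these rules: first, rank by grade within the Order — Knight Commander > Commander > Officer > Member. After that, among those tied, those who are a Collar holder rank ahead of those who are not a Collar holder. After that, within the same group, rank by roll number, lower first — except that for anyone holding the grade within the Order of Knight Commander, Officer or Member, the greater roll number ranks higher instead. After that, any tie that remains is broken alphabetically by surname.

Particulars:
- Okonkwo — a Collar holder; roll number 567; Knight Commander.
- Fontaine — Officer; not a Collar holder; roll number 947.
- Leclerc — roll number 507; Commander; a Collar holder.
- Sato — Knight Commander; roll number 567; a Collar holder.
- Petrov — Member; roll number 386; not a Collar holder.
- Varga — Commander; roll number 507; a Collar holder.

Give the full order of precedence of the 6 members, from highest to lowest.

By grade within the Order: Okonkwo and Sato (Knight Commander); then Leclerc and Varga (Commander); then Fontaine (Officer); then Petrov (Member).
Okonkwo and Sato are each a Collar holder, so the next rule applies.
Okonkwo and Sato both have roll number 567, so the next rule applies.
Among Okonkwo and Sato, alphabetically by surname: Okonkwo before Sato.
Leclerc and Varga are each a Collar holder, so the next rule applies.
Leclerc and Varga both have roll number 507, so the next rule applies.
Among Leclerc and Varga, alphabetically by surname: Leclerc before Varga.
Full order: Okonkwo, Sato, Leclerc, Varga, Fontaine, Petrov.

Okonkwo, Sato, Leclerc, Varga, Fontaine, Petrov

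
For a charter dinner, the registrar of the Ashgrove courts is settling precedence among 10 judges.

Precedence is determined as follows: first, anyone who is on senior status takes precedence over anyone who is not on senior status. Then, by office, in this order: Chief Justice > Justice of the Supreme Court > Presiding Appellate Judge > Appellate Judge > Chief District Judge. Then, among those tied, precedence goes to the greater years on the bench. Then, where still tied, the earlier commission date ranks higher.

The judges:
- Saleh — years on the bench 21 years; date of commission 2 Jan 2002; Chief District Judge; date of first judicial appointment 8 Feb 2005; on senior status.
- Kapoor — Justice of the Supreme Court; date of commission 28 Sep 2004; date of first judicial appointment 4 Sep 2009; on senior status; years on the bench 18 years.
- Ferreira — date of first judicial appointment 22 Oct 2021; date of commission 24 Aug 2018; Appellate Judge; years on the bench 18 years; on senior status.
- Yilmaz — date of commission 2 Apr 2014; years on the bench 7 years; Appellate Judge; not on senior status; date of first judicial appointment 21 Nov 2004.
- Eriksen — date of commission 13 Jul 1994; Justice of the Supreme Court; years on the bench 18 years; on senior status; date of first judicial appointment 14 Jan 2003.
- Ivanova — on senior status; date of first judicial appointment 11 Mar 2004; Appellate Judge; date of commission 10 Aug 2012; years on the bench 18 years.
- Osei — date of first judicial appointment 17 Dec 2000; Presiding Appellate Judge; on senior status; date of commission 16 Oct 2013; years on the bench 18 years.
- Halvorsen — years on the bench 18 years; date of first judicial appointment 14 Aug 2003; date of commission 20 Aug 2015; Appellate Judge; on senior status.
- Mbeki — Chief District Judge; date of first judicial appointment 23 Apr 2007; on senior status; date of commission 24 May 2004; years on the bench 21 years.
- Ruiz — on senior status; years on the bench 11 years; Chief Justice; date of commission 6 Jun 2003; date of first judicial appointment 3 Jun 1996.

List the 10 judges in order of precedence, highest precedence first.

Ruiz, Eriksen, Kapoor, Osei, Ivanova, Halvorsen, Ferreira, Saleh, Mbeki, Yilmaz

By the first rule: Ruiz, Eriksen, Kapoor, Osei, Ivanova, Halvorsen, Ferreira, Saleh and Mbeki (each on senior status); then Yilmaz (not on senior status).
Among Ruiz, Eriksen, Kapoor, Osei, Ivanova, Halvorsen, Ferreira, Saleh and Mbeki, by office: Ruiz (Chief Justice) before Eriksen and Kapoor (Justice of the Supreme Court) before Osei (Presiding Appellate Judge) before Ivanova, Halvorsen and Ferreira (Appellate Judge) before Saleh and Mbeki (Chief District Judge).
Eriksen and Kapoor both have years on the bench 18 years, so the next rule applies.
Among Eriksen and Kapoor, by date of commission (earlier first): Eriksen (13 Jul 1994) before Kapoor (28 Sep 2004).
Ivanova, Halvorsen and Ferreira all have years on the bench 18 years, so the next rule applies.
Among Ivanova, Halvorsen and Ferreira, by date of commission (earlier first): Ivanova (10 Aug 2012) before Halvorsen (20 Aug 2015) before Ferreira (24 Aug 2018).
Saleh and Mbeki both have years on the bench 21 years, so the next rule applies.
Among Saleh and Mbeki, by date of commission (earlier first): Saleh (2 Jan 2002) before Mbeki (24 May 2004).
Full order: Ruiz, Eriksen, Kapoor, Osei, Ivanova, Halvorsen, Ferreira, Saleh, Mbeki, Yilmaz.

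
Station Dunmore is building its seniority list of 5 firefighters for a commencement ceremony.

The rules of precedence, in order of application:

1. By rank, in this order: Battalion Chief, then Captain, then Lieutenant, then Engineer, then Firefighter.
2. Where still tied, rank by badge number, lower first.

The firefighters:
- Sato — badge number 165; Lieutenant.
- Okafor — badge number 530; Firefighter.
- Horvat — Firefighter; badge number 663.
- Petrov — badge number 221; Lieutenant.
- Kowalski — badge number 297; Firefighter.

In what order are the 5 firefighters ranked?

By rank: Sato and Petrov (Lieutenant); then Kowalski, Okafor and Horvat (Firefighter).
Among Sato and Petrov, by badge number (lower first): Sato (165) before Petrov (221).
Among Kowalski, Okafor and Horvat, by badge number (lower first): Kowalski (297) before Okafor (530) before Horvat (663).
Full order: Sato, Petrov, Kowalski, Okafor, Horvat.

Sato, Petrov, Kowalski, Okafor, Horvat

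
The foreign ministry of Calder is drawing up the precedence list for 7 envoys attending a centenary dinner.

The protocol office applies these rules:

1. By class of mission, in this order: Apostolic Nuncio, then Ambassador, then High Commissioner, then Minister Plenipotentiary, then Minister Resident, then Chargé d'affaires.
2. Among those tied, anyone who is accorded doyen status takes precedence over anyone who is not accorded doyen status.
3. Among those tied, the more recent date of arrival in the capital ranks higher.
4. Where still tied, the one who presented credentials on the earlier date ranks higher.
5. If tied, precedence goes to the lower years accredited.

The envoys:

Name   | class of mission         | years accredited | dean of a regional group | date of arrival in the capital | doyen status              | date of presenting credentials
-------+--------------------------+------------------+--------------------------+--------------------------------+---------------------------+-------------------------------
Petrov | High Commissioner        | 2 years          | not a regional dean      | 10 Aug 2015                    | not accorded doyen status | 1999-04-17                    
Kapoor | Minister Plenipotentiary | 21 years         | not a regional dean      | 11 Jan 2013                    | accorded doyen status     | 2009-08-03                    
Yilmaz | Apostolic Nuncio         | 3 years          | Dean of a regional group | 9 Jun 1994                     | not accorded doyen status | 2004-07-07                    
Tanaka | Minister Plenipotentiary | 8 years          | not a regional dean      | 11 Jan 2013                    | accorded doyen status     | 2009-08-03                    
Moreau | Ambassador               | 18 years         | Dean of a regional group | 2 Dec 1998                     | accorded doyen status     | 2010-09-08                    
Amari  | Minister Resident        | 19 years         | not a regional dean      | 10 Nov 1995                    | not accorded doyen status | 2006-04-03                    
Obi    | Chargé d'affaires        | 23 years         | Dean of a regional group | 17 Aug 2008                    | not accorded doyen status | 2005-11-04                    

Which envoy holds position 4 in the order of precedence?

By class of mission: Yilmaz (Apostolic Nuncio); then Moreau (Ambassador); then Petrov (High Commissioner); then Tanaka and Kapoor (Minister Plenipotentiary); then Amari (Minister Resident); then Obi (Chargé d'affaires).
Tanaka and Kapoor are each accorded doyen status, so the next rule applies.
Tanaka and Kapoor both have date of arrival in the capital 11 Jan 2013, so the next rule applies.
Tanaka and Kapoor both have date of presenting credentials 2009-08-03, so the next rule applies.
Among Tanaka and Kapoor, by years accredited (lower first): Tanaka (8 years) before Kapoor (21 years).
Order: Yilmaz, Moreau, Petrov, Tanaka, Kapoor, Amari, Obi.

Tanaka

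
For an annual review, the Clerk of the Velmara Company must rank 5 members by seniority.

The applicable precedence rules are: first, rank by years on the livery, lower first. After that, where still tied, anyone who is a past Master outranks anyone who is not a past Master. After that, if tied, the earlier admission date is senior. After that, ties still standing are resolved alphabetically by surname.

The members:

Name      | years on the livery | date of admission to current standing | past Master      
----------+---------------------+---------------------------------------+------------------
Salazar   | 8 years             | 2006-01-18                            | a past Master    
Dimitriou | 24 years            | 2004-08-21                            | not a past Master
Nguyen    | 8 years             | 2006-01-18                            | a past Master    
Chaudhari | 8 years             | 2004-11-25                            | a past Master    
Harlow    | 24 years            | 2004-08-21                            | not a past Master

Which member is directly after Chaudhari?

By years on the livery (lower first): Chaudhari, Nguyen and Salazar (each 8 years); then Dimitriou and Harlow (both 24 years).
Chaudhari, Nguyen and Salazar are each a past Master, so the next rule applies.
Among Chaudhari, Nguyen and Salazar, by date of admission to current standing (earlier first): Chaudhari (2004-11-25) before Nguyen and Salazar (2006-01-18).
Among Nguyen and Salazar, alphabetically by surname: Nguyen before Salazar.
Dimitriou and Harlow are each not a past Master, so the next rule applies.
Dimitriou and Harlow both have date of admission to current standing 2004-08-21, so the next rule applies.
Among Dimitriou and Harlow, alphabetically by surname: Dimitriou before Harlow.
Order: Chaudhari, Nguyen, Salazar, Dimitriou, Harlow.

Nguyen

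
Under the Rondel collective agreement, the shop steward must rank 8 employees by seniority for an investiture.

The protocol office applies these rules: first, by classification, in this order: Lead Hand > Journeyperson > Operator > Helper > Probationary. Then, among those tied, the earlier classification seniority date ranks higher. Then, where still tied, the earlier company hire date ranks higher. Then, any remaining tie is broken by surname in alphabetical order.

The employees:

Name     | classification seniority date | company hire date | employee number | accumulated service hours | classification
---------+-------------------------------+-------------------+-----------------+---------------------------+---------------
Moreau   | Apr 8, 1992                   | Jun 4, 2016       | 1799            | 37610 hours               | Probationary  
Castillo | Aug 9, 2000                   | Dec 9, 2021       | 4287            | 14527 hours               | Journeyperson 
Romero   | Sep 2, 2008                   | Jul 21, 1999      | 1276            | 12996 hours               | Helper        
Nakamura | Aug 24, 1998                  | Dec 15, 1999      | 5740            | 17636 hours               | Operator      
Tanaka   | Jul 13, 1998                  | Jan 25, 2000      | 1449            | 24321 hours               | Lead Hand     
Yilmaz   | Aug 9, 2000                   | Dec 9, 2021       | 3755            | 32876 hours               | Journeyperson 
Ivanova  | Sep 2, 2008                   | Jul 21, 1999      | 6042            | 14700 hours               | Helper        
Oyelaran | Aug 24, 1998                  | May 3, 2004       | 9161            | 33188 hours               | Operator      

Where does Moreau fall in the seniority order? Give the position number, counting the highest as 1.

8

By classification: Tanaka (Lead Hand); then Castillo and Yilmaz (Journeyperson); then Nakamura and Oyelaran (Operator); then Ivanova and Romero (Helper); then Moreau (Probationary).
Castillo and Yilmaz both have classification seniority date Aug 9, 2000, so the next rule applies.
Castillo and Yilmaz both have company hire date Dec 9, 2021, so the next rule applies.
Among Castillo and Yilmaz, alphabetically by surname: Castillo before Yilmaz.
Nakamura and Oyelaran both have classification seniority date Aug 24, 1998, so the next rule applies.
Among Nakamura and Oyelaran, by company hire date (earlier first): Nakamura (Dec 15, 1999) before Oyelaran (May 3, 2004).
Ivanova and Romero both have classification seniority date Sep 2, 2008, so the next rule applies.
Ivanova and Romero both have company hire date Jul 21, 1999, so the next rule applies.
Among Ivanova and Romero, alphabetically by surname: Ivanova before Romero.
Order: Tanaka, Castillo, Yilmaz, Nakamura, Oyelaran, Ivanova, Romero, Moreau. So position 8.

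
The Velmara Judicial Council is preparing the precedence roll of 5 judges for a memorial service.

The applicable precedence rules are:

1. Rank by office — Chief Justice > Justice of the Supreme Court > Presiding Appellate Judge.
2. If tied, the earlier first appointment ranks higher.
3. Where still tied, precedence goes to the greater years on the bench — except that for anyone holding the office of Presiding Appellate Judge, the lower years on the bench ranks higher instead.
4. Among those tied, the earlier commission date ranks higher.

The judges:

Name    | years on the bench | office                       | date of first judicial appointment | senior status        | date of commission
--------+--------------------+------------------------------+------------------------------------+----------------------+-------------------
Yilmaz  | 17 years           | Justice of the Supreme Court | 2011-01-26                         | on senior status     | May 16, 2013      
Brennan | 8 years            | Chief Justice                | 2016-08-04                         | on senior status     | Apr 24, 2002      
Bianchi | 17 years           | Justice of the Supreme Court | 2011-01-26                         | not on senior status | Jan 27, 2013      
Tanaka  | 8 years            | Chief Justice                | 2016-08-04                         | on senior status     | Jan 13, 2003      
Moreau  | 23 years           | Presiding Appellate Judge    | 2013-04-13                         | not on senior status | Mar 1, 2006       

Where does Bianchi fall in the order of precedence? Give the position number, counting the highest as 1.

By office: Brennan and Tanaka (Chief Justice); then Bianchi and Yilmaz (Justice of the Supreme Court); then Moreau (Presiding Appellate Judge).
Brennan and Tanaka both have date of first judicial appointment 2016-08-04, so the next rule applies.
Brennan and Tanaka both have years on the bench 8 years, so the next rule applies.
Among Brennan and Tanaka, by date of commission (earlier first): Brennan (Apr 24, 2002) before Tanaka (Jan 13, 2003).
Bianchi and Yilmaz both have date of first judicial appointment 2011-01-26, so the next rule applies.
Bianchi and Yilmaz both have years on the bench 17 years, so the next rule applies.
Among Bianchi and Yilmaz, by date of commission (earlier first): Bianchi (Jan 27, 2013) before Yilmaz (May 16, 2013).
Order: Brennan, Tanaka, Bianchi, Yilmaz, Moreau. So position 3.

3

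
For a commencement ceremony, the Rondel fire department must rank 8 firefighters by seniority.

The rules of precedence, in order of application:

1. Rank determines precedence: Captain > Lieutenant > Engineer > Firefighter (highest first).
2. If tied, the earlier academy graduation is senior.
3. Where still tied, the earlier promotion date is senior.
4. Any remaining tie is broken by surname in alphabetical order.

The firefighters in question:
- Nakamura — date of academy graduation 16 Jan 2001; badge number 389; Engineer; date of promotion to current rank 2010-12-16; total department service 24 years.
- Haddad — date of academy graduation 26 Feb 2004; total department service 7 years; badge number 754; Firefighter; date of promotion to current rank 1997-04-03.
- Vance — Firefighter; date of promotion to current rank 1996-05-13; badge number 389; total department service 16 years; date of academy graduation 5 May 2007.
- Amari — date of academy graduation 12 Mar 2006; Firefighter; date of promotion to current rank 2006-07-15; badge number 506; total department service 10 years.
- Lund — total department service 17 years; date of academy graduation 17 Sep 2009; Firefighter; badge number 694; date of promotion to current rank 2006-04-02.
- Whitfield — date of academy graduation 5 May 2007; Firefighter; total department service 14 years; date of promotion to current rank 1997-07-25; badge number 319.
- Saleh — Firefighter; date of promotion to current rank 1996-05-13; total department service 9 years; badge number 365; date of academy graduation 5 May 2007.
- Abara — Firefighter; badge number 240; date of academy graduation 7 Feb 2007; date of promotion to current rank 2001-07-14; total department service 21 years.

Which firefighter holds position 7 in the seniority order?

By rank: Nakamura (Engineer); then Haddad, Amari, Abara, Saleh, Vance, Whitfield and Lund (Firefighter).
Among Haddad, Amari, Abara, Saleh, Vance, Whitfield and Lund, by date of academy graduation (earlier first): Haddad (26 Feb 2004) before Amari (12 Mar 2006) before Abara (7 Feb 2007) before Saleh, Vance and Whitfield (5 May 2007) before Lund (17 Sep 2009).
Among Saleh, Vance and Whitfield, by date of promotion to current rank (earlier first): Saleh and Vance (1996-05-13) before Whitfield (1997-07-25).
Among Saleh and Vance, alphabetically by surname: Saleh before Vance.
Order: Nakamura, Haddad, Amari, Abara, Saleh, Vance, Whitfield, Lund.

Whitfield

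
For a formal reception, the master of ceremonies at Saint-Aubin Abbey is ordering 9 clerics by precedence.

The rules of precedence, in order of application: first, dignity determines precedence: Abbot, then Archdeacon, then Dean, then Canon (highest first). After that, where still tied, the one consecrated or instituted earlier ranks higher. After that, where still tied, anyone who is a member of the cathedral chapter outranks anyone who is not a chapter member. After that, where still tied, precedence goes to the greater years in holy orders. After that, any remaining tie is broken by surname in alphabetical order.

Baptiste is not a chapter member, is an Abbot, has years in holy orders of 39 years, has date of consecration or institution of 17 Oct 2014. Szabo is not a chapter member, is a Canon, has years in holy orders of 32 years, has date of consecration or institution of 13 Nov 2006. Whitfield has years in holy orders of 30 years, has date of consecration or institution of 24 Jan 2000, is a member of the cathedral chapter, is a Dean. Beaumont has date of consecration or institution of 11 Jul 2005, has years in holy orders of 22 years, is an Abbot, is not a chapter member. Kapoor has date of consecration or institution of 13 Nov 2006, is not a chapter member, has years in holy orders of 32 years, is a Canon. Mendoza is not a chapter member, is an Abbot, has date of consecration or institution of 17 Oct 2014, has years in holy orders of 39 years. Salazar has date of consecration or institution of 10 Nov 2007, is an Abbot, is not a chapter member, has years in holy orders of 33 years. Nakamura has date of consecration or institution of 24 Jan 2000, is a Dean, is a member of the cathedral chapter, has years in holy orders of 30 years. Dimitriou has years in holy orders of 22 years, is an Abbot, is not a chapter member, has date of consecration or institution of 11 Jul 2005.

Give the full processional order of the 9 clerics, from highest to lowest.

Beaumont, Dimitriou, Salazar, Baptiste, Mendoza, Nakamura, Whitfield, Kapoor, Szabo

By dignity: Beaumont, Dimitriou, Salazar, Baptiste and Mendoza (Abbot); then Nakamura and Whitfield (Dean); then Kapoor and Szabo (Canon).
Among Beaumont, Dimitriou, Salazar, Baptiste and Mendoza, by date of consecration or institution (earlier first): Beaumont and Dimitriou (11 Jul 2005) before Salazar (10 Nov 2007) before Baptiste and Mendoza (17 Oct 2014).
Beaumont and Dimitriou are each not a chapter member, so the next rule applies.
Beaumont and Dimitriou both have years in holy orders 22 years, so the next rule applies.
Among Beaumont and Dimitriou, alphabetically by surname: Beaumont before Dimitriou.
Baptiste and Mendoza are each not a chapter member, so the next rule applies.
Baptiste and Mendoza both have years in holy orders 39 years, so the next rule applies.
Among Baptiste and Mendoza, alphabetically by surname: Baptiste before Mendoza.
Nakamura and Whitfield both have date of consecration or institution 24 Jan 2000, so the next rule applies.
Nakamura and Whitfield are each a member of the cathedral chapter, so the next rule applies.
Nakamura and Whitfield both have years in holy orders 30 years, so the next rule applies.
Among Nakamura and Whitfield, alphabetically by surname: Nakamura before Whitfield.
Kapoor and Szabo both have date of consecration or institution 13 Nov 2006, so the next rule applies.
Kapoor and Szabo are each not a chapter member, so the next rule applies.
Kapoor and Szabo both have years in holy orders 32 years, so the next rule applies.
Among Kapoor and Szabo, alphabetically by surname: Kapoor before Szabo.
Full order: Beaumont, Dimitriou, Salazar, Baptiste, Mendoza, Nakamura, Whitfield, Kapoor, Szabo.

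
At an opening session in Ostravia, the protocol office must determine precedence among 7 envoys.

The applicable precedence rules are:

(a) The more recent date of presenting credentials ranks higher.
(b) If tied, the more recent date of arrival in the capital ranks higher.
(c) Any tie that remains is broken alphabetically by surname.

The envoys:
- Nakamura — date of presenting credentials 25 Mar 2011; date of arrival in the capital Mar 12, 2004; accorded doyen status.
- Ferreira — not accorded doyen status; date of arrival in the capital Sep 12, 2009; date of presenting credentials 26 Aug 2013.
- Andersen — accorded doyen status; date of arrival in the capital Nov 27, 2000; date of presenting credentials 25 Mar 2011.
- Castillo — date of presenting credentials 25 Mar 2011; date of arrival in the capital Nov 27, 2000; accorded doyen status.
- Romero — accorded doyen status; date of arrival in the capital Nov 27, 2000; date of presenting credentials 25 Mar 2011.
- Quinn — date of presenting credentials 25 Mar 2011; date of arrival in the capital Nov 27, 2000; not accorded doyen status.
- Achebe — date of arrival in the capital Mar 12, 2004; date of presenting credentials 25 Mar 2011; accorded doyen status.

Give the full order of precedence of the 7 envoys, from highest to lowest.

By date of presenting credentials (later first): Ferreira (26 Aug 2013); then Achebe, Nakamura, Andersen, Castillo, Quinn and Romero (each 25 Mar 2011).
Among Achebe, Nakamura, Andersen, Castillo, Quinn and Romero, by date of arrival in the capital (later first): Achebe and Nakamura (Mar 12, 2004) before Andersen, Castillo, Quinn and Romero (Nov 27, 2000).
Among Achebe and Nakamura, alphabetically by surname: Achebe before Nakamura.
Among Andersen, Castillo, Quinn and Romero, alphabetically by surname: Andersen before Castillo before Quinn before Romero.
Full order: Ferreira, Achebe, Nakamura, Andersen, Castillo, Quinn, Romero.

Ferreira, Achebe, Nakamura, Andersen, Castillo, Quinn, Romero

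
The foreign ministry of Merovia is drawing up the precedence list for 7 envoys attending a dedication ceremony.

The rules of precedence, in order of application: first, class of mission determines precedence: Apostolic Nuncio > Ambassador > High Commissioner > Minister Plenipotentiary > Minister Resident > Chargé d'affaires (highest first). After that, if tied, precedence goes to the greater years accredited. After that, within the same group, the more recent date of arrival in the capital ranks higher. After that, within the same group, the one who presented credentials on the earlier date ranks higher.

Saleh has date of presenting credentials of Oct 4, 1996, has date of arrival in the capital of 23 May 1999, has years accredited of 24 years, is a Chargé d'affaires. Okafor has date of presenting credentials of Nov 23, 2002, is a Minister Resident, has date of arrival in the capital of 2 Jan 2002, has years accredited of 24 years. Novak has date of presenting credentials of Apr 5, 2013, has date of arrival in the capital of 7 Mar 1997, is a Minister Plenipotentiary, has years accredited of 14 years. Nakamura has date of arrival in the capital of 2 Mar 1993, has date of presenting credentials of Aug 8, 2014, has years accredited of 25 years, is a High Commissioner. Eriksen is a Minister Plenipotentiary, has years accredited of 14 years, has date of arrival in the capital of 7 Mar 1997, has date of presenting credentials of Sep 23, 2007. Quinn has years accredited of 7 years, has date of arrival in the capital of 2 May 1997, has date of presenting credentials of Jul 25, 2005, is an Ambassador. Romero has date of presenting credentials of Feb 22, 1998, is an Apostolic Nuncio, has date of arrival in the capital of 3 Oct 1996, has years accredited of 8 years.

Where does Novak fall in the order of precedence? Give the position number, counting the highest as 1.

5

By class of mission: Romero (Apostolic Nuncio); then Quinn (Ambassador); then Nakamura (High Commissioner); then Eriksen and Novak (Minister Plenipotentiary); then Okafor (Minister Resident); then Saleh (Chargé d'affaires).
Eriksen and Novak both have years accredited 14 years, so the next rule applies.
Eriksen and Novak both have date of arrival in the capital 7 Mar 1997, so the next rule applies.
Among Eriksen and Novak, by date of presenting credentials (earlier first): Eriksen (Sep 23, 2007) before Novak (Apr 5, 2013).
Order: Romero, Quinn, Nakamura, Eriksen, Novak, Okafor, Saleh. So position 5.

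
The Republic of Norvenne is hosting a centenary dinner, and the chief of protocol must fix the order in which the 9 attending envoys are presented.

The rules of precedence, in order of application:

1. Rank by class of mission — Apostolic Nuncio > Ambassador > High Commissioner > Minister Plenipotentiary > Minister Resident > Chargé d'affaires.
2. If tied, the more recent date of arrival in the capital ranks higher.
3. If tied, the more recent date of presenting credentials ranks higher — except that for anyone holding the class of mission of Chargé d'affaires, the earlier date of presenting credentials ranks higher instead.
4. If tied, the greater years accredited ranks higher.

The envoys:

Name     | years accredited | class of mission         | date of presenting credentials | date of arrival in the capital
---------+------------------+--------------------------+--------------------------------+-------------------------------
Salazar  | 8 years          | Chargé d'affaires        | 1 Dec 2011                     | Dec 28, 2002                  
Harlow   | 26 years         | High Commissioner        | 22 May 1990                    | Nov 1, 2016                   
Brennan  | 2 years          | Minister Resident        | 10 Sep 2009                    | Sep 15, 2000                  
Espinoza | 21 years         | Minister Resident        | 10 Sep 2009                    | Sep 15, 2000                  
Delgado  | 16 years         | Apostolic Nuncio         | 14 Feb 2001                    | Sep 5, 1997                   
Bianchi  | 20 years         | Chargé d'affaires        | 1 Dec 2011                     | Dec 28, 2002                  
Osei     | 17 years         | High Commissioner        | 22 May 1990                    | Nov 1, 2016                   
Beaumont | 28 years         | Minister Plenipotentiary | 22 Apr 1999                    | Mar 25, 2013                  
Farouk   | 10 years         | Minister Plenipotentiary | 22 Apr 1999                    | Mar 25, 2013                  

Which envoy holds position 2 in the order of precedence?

By class of mission: Delgado (Apostolic Nuncio); then Harlow and Osei (High Commissioner); then Beaumont and Farouk (Minister Plenipotentiary); then Espinoza and Brennan (Minister Resident); then Bianchi and Salazar (Chargé d'affaires).
Harlow and Osei both have date of arrival in the capital Nov 1, 2016, so the next rule applies.
Harlow and Osei both have date of presenting credentials 22 May 1990, so the next rule applies.
Among Harlow and Osei, by years accredited (higher first): Harlow (26 years) before Osei (17 years).
Beaumont and Farouk both have date of arrival in the capital Mar 25, 2013, so the next rule applies.
Beaumont and Farouk both have date of presenting credentials 22 Apr 1999, so the next rule applies.
Among Beaumont and Farouk, by years accredited (higher first): Beaumont (28 years) before Farouk (10 years).
Espinoza and Brennan both have date of arrival in the capital Sep 15, 2000, so the next rule applies.
Espinoza and Brennan both have date of presenting credentials 10 Sep 2009, so the next rule applies.
Among Espinoza and Brennan, by years accredited (higher first): Espinoza (21 years) before Brennan (2 years).
Bianchi and Salazar both have date of arrival in the capital Dec 28, 2002, so the next rule applies.
Bianchi and Salazar both have date of presenting credentials 1 Dec 2011, so the next rule applies.
Among Bianchi and Salazar, by years accredited (higher first): Bianchi (20 years) before Salazar (8 years).
Order: Delgado, Harlow, Osei, Beaumont, Farouk, Espinoza, Brennan, Bianchi, Salazar.

Harlow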